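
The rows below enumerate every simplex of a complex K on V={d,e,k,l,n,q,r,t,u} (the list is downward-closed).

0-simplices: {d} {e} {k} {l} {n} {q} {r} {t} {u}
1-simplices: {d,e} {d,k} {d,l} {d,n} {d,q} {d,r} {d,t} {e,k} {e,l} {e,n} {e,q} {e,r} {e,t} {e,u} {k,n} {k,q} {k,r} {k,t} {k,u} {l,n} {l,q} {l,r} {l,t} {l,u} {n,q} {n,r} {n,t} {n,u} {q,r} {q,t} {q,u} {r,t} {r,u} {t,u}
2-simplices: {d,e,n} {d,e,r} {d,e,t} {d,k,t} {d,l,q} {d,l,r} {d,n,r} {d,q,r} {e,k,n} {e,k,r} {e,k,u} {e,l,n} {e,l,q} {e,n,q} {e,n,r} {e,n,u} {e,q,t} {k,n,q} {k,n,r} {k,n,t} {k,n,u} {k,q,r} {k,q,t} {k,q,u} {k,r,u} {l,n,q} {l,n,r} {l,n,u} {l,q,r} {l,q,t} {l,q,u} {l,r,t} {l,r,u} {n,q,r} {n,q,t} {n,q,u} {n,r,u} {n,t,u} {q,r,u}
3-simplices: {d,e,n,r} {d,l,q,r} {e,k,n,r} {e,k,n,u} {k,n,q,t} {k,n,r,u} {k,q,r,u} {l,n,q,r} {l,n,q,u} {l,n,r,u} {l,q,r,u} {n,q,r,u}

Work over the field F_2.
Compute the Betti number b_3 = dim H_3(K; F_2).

n_0=9 n_1=34 n_2=39 n_3=12  [Z2]
∂1: piv[de,dk,dl,dn,dq,dr,dt,eu] rk=8  ker:ek,el,en,eq,er,et,kn,kq,kr,kt,ku,ln,lq,lr,lt,lu,nq,nr,nt,nu,qr,qt,qu,rt,ru,tu
∂2: piv[den,der,det,dkt,dlq,dlr,dnr,dqr,ekn,ekr,eku,eln,elq,enq,enu,eqt,knq,knt,kqr,kqt,kqu,kru,lnu,lqt,lrt,ntu] rk=26  ker:enr,knr,knu,lnq,lnr,lqr,lqu,lru,nqr,nqt,nqu,nru,qru
∂3: piv[denr,dlqr,eknr,eknu,knqt,knru,kqru,lnqr,lnqu,lnru,lqru] rk=11  ker:nqru
b_3=(12−11)−0=1

b_3=1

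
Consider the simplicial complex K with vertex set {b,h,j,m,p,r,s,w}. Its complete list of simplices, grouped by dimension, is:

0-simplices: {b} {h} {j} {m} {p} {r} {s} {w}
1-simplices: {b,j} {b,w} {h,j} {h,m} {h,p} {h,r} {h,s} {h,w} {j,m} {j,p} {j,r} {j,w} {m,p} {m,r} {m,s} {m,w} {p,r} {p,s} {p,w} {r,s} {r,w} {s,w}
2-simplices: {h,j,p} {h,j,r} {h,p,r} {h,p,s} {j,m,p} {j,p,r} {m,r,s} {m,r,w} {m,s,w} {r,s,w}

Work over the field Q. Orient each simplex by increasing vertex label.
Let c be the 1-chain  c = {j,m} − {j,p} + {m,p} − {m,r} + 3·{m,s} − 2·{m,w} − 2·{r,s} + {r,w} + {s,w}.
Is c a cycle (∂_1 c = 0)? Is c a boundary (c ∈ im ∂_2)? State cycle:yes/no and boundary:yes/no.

cycle:yes boundary:yes

n_0=8 n_1=22 n_2=10  [Q]
∂1: piv[bj,bw,hj,hm,hp,hr,hs] rk=7  ker:hw,jm,jp,jr,jw,mp,mr,ms,mw,pr,ps,pw,rs,rw,sw
∂2: piv[hjp,hjr,hpr,hps,jmp,mrs,mrw,msw] rk=8  ker:jpr,rsw
∂1c = 0
c vs im∂2: reduces to 0 ⇒ boundary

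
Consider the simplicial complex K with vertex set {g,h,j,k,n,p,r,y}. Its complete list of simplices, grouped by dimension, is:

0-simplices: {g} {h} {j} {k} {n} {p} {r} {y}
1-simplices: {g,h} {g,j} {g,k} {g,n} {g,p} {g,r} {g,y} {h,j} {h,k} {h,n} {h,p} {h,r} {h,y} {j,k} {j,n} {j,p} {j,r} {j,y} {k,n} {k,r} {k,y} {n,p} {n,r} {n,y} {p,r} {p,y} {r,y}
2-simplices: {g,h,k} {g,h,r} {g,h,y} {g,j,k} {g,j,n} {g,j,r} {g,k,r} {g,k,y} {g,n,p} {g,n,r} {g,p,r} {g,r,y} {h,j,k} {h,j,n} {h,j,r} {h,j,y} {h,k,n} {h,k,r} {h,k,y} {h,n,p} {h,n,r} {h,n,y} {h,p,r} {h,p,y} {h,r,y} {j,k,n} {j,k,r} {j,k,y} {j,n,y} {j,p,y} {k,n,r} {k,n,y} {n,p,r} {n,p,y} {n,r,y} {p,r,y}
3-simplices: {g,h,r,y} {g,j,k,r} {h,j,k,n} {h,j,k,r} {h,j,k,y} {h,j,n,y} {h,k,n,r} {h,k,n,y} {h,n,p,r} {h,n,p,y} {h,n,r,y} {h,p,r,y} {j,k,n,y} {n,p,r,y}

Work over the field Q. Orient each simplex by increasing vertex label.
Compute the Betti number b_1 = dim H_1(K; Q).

n_0=8 n_1=27 n_2=36 n_3=14  [Q]
∂1: piv[gh,gj,gk,gn,gp,gr,gy] rk=7  ker:hj,hk,hn,hp,hr,hy,jk,jn,jp,jr,jy,kn,kr,ky,np,nr,ny,pr,py,ry
∂2: piv[ghk,ghr,ghy,gjk,gjn,gjr,gkr,gky,gnp,gnr,gpr,gry,hjk,hjn,hjy,hkn,hnp,hny,hpy,jpy] rk=20  ker:hjr,hkr,hky,hnr,hpr,hry,jkn,jkr,jky,jny,knr,kny,npr,npy,nry,pry
∂3: piv[ghry,gjkr,hjkn,hjkr,hjky,hjny,hknr,hkny,hnpr,hnpy,hnry,hpry] rk=12  ker:jkny,npry
b_1=(27−7)−20=0

b_1=0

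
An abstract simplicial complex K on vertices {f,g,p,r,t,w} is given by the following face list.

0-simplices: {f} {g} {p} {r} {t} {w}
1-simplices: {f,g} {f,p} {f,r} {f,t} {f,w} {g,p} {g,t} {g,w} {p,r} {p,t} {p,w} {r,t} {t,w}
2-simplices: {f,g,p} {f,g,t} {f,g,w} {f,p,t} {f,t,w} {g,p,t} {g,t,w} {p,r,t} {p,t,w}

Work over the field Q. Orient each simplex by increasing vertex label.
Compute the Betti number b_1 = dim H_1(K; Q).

n_0=6 n_1=13 n_2=9  [Q]
∂1: piv[fg,fp,fr,ft,fw] rk=5  ker:gp,gt,gw,pr,pt,pw,rt,tw
∂2: piv[fgp,fgt,fgw,fpt,ftw,prt,ptw] rk=7  ker:gpt,gtw
b_1=(13−5)−7=1

b_1=1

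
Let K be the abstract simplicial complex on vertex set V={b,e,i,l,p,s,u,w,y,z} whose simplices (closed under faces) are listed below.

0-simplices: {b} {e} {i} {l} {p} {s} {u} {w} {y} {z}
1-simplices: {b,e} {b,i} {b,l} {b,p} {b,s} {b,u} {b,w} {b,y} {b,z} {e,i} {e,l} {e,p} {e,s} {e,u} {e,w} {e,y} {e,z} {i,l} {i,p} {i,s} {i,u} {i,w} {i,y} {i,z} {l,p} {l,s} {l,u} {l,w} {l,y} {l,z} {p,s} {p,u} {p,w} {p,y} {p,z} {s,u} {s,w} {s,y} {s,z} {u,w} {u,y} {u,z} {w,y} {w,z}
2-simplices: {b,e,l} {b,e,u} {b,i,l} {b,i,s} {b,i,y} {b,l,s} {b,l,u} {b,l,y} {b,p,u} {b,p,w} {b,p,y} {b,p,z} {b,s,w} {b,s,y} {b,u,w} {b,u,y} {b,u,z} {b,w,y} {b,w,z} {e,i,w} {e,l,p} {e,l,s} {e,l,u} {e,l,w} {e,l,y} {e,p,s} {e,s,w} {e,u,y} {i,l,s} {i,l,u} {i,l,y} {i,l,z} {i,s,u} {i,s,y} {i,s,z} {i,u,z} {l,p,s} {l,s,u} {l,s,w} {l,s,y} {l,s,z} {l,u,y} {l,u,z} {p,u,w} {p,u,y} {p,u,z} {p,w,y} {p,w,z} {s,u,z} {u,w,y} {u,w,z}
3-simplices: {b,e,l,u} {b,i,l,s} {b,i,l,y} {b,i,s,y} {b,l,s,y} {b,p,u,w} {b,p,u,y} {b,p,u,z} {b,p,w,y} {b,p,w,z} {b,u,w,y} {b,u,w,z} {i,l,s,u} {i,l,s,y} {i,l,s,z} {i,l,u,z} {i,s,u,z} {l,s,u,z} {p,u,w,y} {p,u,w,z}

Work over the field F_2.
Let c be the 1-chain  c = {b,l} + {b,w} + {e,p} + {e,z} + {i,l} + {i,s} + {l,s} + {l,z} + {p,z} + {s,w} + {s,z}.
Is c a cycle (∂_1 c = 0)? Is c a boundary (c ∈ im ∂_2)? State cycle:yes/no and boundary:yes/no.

n_0=10 n_1=44 n_2=51 n_3=20  [Z2]
∂1: piv[be,bi,bl,bp,bs,bu,bw,by,bz] rk=9  ker:ei,el,ep,es,eu,ew,ey,ez,il,ip,is,iu,iw,iy,iz,lp,ls,lu,lw,ly,lz,ps,pu,pw,py,pz,su,sw,sy,sz,uw,uy,uz,wy,wz
∂2: piv[bel,beu,bil,bis,biy,bls,blu,bly,bpu,bpw,bpy,bpz,bsw,bsy,buw,buy,buz,bwy,bwz,eiw,elp,els,elw,ely,eps,esw,ilu,ilz,isu,isz,iuz] rk=31  ker:elu,euy,ils,ily,isy,lps,lsu,lsw,lsy,lsz,luy,luz,puw,puy,puz,pwy,pwz,suz,uwy,uwz
∂3: piv[belu,bils,bily,bisy,blsy,bpuw,bpuy,bpuz,bpwy,bpwz,buwy,buwz,ilsu,ilsz,iluz,isuz] rk=16  ker:ilsy,lsuz,puwy,puwz
∂1c = 0
c vs im∂2: residual ≠ 0 ⇒ not boundary

cycle:yes boundary:no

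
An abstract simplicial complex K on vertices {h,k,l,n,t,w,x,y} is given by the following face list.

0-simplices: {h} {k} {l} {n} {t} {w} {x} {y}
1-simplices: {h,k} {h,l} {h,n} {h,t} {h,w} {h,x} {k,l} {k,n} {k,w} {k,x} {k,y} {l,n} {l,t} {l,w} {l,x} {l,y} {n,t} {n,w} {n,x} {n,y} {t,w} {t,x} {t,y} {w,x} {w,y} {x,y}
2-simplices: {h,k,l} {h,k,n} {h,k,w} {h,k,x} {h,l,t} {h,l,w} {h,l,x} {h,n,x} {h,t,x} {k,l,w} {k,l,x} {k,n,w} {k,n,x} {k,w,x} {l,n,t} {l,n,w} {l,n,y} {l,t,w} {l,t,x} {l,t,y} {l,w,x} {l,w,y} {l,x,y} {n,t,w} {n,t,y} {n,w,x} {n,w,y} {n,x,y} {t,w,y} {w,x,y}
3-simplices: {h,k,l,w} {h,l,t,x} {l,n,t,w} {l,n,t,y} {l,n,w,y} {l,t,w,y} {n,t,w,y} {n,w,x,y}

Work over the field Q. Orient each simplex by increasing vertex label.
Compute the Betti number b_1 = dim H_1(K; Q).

n_0=8 n_1=26 n_2=30 n_3=8  [Q]
∂1: piv[hk,hl,hn,ht,hw,hx,ky] rk=7  ker:kl,kn,kw,kx,ln,lt,lw,lx,ly,nt,nw,nx,ny,tw,tx,ty,wx,wy,xy
∂2: piv[hkl,hkn,hkw,hkx,hlt,hlw,hlx,hnx,htx,knw,kwx,lnt,lnw,lny,ltw,lty,lwy,lxy] rk=18  ker:klw,klx,knx,ltx,lwx,ntw,nty,nwx,nwy,nxy,twy,wxy
∂3: piv[hklw,hltx,lntw,lnty,lnwy,ltwy,nwxy] rk=7  ker:ntwy
b_1=(26−7)−18=1

b_1=1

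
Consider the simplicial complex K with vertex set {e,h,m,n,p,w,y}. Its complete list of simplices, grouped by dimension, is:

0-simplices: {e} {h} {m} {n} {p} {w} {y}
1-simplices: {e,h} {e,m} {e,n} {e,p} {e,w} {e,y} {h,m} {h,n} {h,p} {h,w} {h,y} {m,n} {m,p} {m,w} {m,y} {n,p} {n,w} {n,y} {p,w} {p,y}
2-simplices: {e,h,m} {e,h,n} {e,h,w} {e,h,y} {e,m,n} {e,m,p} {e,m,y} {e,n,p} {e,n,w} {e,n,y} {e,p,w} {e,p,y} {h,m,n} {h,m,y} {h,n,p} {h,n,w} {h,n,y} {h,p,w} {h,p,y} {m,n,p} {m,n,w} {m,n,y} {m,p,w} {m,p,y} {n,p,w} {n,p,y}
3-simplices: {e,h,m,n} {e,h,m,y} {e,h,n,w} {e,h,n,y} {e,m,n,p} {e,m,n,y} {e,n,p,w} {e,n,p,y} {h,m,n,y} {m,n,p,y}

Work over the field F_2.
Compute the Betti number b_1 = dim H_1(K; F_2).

b_1=0

n_0=7 n_1=20 n_2=26 n_3=10  [Z2]
∂1: piv[eh,em,en,ep,ew,ey] rk=6  ker:hm,hn,hp,hw,hy,mn,mp,mw,my,np,nw,ny,pw,py
∂2: piv[ehm,ehn,ehw,ehy,emn,emp,emy,enp,enw,eny,epw,epy,hnp,mnw] rk=14  ker:hmn,hmy,hnw,hny,hpw,hpy,mnp,mny,mpw,mpy,npw,npy
∂3: piv[ehmn,ehmy,ehnw,ehny,emnp,emny,enpw,enpy,mnpy] rk=9  ker:hmny
b_1=(20−6)−14=0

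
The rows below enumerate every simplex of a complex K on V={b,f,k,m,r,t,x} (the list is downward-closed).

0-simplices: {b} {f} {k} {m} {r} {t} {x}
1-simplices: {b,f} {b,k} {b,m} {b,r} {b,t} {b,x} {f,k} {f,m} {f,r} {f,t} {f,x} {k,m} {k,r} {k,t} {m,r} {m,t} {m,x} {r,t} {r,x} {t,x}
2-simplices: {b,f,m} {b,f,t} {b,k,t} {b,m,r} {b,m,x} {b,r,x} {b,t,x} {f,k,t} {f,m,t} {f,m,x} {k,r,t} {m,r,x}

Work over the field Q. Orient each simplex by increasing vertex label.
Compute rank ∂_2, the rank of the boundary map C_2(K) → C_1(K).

rank∂_2=11

n_0=7 n_1=20 n_2=12  [Q]
∂1: piv[bf,bk,bm,br,bt,bx] rk=6  ker:fk,fm,fr,ft,fx,km,kr,kt,mr,mt,mx,rt,rx,tx
∂2: piv[bfm,bft,bkt,bmr,bmx,brx,btx,fkt,fmt,fmx,krt] rk=11  ker:mrx
rk∂_2=11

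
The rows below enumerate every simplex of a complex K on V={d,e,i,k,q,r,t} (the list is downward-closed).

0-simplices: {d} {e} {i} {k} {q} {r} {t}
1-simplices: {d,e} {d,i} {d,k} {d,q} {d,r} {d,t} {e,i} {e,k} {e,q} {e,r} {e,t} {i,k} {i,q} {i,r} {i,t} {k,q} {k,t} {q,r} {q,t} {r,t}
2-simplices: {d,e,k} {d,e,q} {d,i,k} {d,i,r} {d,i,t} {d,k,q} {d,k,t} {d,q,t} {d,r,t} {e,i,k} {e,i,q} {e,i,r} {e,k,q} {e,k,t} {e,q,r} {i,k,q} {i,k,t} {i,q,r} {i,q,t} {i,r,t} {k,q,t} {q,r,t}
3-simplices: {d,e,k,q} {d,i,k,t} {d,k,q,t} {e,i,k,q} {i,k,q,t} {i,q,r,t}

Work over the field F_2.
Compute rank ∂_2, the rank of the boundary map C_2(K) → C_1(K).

rank∂_2=14

n_0=7 n_1=20 n_2=22 n_3=6  [Z2]
∂1: piv[de,di,dk,dq,dr,dt] rk=6  ker:ei,ek,eq,er,et,ik,iq,ir,it,kq,kt,qr,qt,rt
∂2: piv[dek,deq,dik,dir,dit,dkq,dkt,dqt,drt,eik,eiq,eir,ekt,eqr] rk=14  ker:ekq,ikq,ikt,iqr,iqt,irt,kqt,qrt
∂3: piv[dekq,dikt,dkqt,eikq,ikqt,iqrt] rk=6
rk∂_2=14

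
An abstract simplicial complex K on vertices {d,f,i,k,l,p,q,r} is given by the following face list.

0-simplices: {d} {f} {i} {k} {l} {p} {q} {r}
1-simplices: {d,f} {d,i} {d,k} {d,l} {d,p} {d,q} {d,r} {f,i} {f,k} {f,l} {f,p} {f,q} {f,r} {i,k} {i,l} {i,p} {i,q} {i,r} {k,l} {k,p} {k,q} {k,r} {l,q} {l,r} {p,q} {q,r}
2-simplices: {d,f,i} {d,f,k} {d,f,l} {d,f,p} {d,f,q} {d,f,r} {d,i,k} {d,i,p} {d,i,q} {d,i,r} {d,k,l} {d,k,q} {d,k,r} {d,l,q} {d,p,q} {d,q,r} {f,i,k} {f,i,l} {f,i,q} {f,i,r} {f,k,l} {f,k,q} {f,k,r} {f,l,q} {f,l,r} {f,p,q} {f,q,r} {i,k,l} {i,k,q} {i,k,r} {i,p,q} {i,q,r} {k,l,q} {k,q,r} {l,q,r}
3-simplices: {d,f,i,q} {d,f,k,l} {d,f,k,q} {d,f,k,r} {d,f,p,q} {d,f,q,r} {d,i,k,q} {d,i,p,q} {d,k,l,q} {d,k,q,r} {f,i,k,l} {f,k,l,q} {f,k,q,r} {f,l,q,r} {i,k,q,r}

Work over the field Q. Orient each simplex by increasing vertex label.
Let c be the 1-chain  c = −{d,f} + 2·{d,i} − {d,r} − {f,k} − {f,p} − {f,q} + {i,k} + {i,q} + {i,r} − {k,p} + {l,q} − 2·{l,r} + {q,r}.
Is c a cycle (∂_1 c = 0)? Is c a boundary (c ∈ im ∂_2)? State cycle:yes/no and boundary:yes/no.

cycle:no boundary:no

n_0=8 n_1=26 n_2=35 n_3=15  [Q]
∂1: piv[df,di,dk,dl,dp,dq,dr] rk=7  ker:fi,fk,fl,fp,fq,fr,ik,il,ip,iq,ir,kl,kp,kq,kr,lq,lr,pq,qr
∂2: piv[dfi,dfk,dfl,dfp,dfq,dfr,dik,dip,diq,dir,dkl,dkq,dkr,dlq,dpq,dqr,fil,flr] rk=18  ker:fik,fiq,fir,fkl,fkq,fkr,flq,fpq,fqr,ikl,ikq,ikr,ipq,iqr,klq,kqr,lqr
∂3: piv[dfiq,dfkl,dfkq,dfkr,dfpq,dfqr,dikq,dipq,dklq,dkqr,fikl,fklq,flqr,ikqr] rk=14  ker:fkqr
∂1c = 2·{f} − {i} + {k} + {l} − 2·{p} − {r}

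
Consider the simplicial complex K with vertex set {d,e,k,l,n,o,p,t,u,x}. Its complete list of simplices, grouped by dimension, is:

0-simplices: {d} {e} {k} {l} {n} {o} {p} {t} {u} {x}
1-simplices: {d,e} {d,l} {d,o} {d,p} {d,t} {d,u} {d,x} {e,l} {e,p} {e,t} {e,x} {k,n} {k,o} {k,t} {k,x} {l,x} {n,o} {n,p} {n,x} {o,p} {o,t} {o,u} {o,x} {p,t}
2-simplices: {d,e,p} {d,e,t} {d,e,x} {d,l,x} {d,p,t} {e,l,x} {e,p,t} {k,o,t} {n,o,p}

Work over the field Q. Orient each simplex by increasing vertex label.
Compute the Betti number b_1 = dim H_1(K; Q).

b_1=7

n_0=10 n_1=24 n_2=9  [Q]
∂1: piv[de,dl,do,dp,dt,du,dx,kn,ko] rk=9  ker:el,ep,et,ex,kt,kx,lx,no,np,nx,op,ot,ou,ox,pt
∂2: piv[dep,det,dex,dlx,dpt,elx,kot,nop] rk=8  ker:ept
b_1=(24−9)−8=7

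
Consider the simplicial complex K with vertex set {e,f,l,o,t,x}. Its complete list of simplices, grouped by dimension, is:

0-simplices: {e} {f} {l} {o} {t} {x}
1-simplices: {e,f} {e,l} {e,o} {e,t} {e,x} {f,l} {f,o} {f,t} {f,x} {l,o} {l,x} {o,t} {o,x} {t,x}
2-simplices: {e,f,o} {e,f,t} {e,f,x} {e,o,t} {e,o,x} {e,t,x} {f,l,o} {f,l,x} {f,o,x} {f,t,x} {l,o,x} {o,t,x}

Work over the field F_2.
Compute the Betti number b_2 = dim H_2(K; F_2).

b_2=4

n_0=6 n_1=14 n_2=12  [Z2]
∂1: piv[ef,el,eo,et,ex] rk=5  ker:fl,fo,ft,fx,lo,lx,ot,ox,tx
∂2: piv[efo,eft,efx,eot,eox,etx,flo,flx] rk=8  ker:fox,ftx,lox,otx
b_2=(12−8)−0=4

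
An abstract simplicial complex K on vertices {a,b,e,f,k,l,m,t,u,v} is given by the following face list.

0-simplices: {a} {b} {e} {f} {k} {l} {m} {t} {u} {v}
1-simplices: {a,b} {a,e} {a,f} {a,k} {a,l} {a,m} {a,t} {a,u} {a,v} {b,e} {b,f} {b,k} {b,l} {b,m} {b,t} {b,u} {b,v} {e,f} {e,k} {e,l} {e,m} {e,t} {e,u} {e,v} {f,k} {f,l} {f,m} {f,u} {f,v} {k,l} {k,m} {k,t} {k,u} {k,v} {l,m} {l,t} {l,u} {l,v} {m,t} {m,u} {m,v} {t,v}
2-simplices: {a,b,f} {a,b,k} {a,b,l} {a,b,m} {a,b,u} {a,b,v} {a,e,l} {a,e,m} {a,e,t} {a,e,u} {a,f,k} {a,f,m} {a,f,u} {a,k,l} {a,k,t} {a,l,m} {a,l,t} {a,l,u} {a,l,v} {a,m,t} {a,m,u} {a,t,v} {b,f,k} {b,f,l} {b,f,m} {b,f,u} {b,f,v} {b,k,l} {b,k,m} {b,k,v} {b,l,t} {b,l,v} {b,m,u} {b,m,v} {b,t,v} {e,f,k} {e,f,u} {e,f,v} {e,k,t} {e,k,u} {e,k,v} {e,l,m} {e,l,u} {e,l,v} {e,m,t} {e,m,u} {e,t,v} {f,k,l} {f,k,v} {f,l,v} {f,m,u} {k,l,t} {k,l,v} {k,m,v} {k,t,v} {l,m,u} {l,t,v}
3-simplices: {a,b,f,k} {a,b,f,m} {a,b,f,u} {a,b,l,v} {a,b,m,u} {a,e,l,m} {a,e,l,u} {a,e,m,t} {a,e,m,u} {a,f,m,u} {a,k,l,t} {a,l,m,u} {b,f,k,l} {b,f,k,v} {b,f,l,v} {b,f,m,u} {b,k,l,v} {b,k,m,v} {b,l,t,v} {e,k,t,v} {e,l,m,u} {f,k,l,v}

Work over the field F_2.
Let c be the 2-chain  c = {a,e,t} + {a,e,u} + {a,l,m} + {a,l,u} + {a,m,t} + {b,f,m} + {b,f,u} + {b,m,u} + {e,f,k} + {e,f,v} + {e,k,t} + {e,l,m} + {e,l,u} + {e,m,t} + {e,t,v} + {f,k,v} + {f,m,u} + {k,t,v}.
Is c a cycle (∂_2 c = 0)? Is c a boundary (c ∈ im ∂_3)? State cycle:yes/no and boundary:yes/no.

n_0=10 n_1=42 n_2=57 n_3=22  [Z2]
∂1: piv[ab,ae,af,ak,al,am,at,au,av] rk=9  ker:be,bf,bk,bl,bm,bt,bu,bv,ef,ek,el,em,et,eu,ev,fk,fl,fm,fu,fv,kl,km,kt,ku,kv,lm,lt,lu,lv,mt,mu,mv,tv
∂2: piv[abf,abk,abl,abm,abu,abv,ael,aem,aet,aeu,afk,afm,afu,akl,akt,alm,alt,alu,alv,amt,amu,atv,bfl,bfv,bkm,bkv,blt,bmv,efk,efu,efv,eku] rk=32  ker:bfk,bfm,bfu,bkl,blv,bmu,btv,ekt,ekv,elm,elu,elv,emt,emu,etv,fkl,fkv,flv,fmu,klt,klv,kmv,ktv,lmu,ltv
∂3: piv[abfk,abfm,abfu,ablv,abmu,aelm,aelu,aemt,aemu,afmu,aklt,almu,bfkl,bfkv,bflv,bklv,bkmv,bltv,ektv] rk=19  ker:bfmu,elmu,fklv
∂2c = 0
c vs im∂3: residual ≠ 0 ⇒ not boundary

cycle:yes boundary:no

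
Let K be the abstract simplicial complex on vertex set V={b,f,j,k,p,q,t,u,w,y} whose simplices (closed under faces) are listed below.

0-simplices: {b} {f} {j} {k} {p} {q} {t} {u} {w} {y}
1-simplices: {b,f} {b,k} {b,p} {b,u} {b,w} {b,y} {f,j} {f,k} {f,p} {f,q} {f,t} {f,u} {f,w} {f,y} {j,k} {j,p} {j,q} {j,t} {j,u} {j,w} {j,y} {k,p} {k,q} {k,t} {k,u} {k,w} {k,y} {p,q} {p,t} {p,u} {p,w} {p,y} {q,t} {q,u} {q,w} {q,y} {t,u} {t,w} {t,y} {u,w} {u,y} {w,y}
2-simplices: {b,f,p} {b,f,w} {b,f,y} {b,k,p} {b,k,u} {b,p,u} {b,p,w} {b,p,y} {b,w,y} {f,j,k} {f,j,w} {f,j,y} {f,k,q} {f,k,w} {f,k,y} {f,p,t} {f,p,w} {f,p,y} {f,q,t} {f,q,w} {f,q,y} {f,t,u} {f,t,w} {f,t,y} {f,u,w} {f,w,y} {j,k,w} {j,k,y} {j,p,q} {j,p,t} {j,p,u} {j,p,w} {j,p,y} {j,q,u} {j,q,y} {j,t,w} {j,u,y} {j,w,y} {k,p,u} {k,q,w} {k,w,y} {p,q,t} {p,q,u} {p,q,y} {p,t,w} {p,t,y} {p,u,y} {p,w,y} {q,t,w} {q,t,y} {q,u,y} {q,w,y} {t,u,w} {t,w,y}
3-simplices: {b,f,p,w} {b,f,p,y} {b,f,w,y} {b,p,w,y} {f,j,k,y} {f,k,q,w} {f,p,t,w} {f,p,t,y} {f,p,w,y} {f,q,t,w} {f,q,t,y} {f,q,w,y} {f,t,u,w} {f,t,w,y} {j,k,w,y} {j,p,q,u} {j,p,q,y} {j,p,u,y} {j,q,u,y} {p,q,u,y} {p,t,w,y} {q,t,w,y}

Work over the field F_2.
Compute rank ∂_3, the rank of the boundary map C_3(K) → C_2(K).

n_0=10 n_1=42 n_2=54 n_3=22  [Z2]
∂1: piv[bf,bk,bp,bu,bw,by,fj,fq,ft] rk=9  ker:fk,fp,fu,fw,fy,jk,jp,jq,jt,ju,jw,jy,kp,kq,kt,ku,kw,ky,pq,pt,pu,pw,py,qt,qu,qw,qy,tu,tw,ty,uw,uy,wy
∂2: piv[bfp,bfw,bfy,bkp,bku,bpu,bpw,bpy,bwy,fjk,fjw,fjy,fkq,fkw,fky,fpt,fqt,fqw,fqy,ftu,ftw,fty,fuw,jpq,jpt,jpu,jpw,jqu,jqy,juy] rk=30  ker:fpw,fpy,fwy,jkw,jky,jpy,jtw,jwy,kpu,kqw,kwy,pqt,pqu,pqy,ptw,pty,puy,pwy,qtw,qty,quy,qwy,tuw,twy
∂3: piv[bfpw,bfpy,bfwy,bpwy,fjky,fkqw,fptw,fpty,fqtw,fqty,fqwy,ftuw,ftwy,jkwy,jpqu,jpqy,jpuy,jquy] rk=18  ker:fpwy,pquy,ptwy,qtwy
rk∂_3=18

rank∂_3=18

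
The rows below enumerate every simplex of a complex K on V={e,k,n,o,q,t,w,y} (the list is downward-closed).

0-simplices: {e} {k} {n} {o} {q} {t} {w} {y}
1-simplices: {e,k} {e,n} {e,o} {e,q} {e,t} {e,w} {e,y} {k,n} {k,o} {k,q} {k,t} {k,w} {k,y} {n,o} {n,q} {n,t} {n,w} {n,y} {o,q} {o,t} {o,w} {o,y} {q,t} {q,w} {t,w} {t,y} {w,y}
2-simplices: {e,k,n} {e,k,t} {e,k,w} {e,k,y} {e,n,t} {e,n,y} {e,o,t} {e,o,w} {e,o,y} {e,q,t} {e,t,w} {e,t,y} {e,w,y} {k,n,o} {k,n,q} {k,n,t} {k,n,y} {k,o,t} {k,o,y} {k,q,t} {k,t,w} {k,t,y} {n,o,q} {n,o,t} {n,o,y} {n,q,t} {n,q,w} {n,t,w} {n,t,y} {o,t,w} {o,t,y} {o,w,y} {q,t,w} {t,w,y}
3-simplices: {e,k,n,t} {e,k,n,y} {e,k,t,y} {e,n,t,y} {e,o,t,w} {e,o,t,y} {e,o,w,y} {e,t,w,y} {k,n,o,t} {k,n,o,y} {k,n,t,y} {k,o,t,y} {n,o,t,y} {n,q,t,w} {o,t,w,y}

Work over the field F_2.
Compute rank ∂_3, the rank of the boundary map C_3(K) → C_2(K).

n_0=8 n_1=27 n_2=34 n_3=15  [Z2]
∂1: piv[ek,en,eo,eq,et,ew,ey] rk=7  ker:kn,ko,kq,kt,kw,ky,no,nq,nt,nw,ny,oq,ot,ow,oy,qt,qw,tw,ty,wy
∂2: piv[ekn,ekt,ekw,eky,ent,eny,eot,eow,eoy,eqt,etw,ety,ewy,kno,knq,kot,kqt,noq,nqw,ntw] rk=20  ker:knt,kny,koy,ktw,kty,not,noy,nqt,nty,otw,oty,owy,qtw,twy
∂3: piv[eknt,ekny,ekty,enty,eotw,eoty,eowy,etwy,knot,knoy,koty,nqtw] rk=12  ker:knty,noty,otwy
rk∂_3=12

rank∂_3=12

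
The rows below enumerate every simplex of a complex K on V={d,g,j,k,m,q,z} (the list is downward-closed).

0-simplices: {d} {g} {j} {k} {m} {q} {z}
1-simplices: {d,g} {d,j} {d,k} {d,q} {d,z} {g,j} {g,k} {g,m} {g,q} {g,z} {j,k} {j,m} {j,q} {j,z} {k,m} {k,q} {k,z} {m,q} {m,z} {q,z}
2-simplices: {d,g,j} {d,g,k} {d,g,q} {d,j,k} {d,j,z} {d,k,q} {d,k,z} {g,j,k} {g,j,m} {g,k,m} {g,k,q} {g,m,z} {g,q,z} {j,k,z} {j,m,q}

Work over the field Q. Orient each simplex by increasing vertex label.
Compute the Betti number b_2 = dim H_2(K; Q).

n_0=7 n_1=20 n_2=15  [Q]
∂1: piv[dg,dj,dk,dq,dz,gm] rk=6  ker:gj,gk,gq,gz,jk,jm,jq,jz,km,kq,kz,mq,mz,qz
∂2: piv[dgj,dgk,dgq,djk,djz,dkq,dkz,gjm,gkm,gmz,gqz,jmq] rk=12  ker:gjk,gkq,jkz
b_2=(15−12)−0=3

b_2=3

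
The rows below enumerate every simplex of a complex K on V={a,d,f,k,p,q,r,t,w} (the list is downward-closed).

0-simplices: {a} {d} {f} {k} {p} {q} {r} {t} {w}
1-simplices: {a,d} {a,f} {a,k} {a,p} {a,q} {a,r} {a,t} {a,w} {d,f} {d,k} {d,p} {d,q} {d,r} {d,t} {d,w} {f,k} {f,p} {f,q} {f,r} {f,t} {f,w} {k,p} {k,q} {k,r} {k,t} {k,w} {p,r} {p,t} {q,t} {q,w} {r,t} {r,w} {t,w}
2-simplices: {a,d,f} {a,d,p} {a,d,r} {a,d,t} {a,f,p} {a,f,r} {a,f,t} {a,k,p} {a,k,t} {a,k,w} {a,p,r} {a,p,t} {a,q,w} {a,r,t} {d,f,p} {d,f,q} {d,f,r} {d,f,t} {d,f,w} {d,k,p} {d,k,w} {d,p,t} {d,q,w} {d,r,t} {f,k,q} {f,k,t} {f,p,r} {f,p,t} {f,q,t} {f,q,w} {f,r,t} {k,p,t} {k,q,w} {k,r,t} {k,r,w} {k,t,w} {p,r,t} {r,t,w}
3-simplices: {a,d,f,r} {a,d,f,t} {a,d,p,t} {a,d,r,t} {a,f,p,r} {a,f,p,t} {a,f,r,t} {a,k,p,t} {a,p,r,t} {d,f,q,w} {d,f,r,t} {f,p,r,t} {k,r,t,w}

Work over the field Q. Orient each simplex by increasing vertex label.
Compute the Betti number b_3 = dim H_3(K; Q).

b_3=2

n_0=9 n_1=33 n_2=38 n_3=13  [Q]
∂1: piv[ad,af,ak,ap,aq,ar,at,aw] rk=8  ker:df,dk,dp,dq,dr,dt,dw,fk,fp,fq,fr,ft,fw,kp,kq,kr,kt,kw,pr,pt,qt,qw,rt,rw,tw
∂2: piv[adf,adp,adr,adt,afp,afr,aft,akp,akt,akw,apr,apt,aqw,art,dfq,dfw,dkp,dkw,dqw,fkq,fkt,fqt,krt,krw,ktw] rk=25  ker:dfp,dfr,dft,dpt,drt,fpr,fpt,fqw,frt,kpt,kqw,prt,rtw
∂3: piv[adfr,adft,adpt,adrt,afpr,afpt,afrt,akpt,aprt,dfqw,krtw] rk=11  ker:dfrt,fprt
b_3=(13−11)−0=2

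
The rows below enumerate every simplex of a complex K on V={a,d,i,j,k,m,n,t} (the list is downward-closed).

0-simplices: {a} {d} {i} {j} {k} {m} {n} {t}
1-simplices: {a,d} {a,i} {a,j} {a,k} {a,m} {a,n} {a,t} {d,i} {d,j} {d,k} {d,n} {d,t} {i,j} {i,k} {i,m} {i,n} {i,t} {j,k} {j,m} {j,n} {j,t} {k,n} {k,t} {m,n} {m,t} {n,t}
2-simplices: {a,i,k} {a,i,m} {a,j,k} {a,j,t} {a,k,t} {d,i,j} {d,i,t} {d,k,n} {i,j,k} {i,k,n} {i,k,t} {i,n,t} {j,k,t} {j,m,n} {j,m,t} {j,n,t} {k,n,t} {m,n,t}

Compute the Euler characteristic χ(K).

n_0=8 n_1=26 n_2=18
χ=+8−26+18=0

χ(K)=0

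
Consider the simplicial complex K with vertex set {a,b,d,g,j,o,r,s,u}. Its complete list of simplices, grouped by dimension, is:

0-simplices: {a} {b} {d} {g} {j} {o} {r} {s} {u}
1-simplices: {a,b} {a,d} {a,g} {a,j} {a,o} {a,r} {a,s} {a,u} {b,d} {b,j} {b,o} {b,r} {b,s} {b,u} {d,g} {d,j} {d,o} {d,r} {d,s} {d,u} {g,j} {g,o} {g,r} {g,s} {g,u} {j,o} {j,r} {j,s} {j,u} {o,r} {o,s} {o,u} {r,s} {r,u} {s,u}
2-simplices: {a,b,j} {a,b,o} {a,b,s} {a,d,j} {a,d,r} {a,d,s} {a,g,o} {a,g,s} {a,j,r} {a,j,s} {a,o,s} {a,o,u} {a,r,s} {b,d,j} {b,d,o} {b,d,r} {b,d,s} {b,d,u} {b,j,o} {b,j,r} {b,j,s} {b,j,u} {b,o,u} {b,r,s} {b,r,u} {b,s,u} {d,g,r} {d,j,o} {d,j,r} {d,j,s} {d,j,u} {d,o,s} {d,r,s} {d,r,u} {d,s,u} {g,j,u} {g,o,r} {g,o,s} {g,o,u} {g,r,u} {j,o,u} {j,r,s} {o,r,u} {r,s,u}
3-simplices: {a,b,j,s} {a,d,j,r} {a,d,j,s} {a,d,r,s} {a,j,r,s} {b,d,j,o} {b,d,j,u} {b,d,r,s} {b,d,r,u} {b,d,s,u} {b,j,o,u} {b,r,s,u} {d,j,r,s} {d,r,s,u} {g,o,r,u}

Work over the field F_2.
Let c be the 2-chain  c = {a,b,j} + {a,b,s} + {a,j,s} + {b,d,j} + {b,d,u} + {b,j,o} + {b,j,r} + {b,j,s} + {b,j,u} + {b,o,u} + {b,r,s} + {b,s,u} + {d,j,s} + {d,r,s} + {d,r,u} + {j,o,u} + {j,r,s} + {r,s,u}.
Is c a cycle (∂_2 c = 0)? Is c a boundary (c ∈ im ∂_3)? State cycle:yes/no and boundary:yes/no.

n_0=9 n_1=35 n_2=44 n_3=15  [Z2]
∂1: piv[ab,ad,ag,aj,ao,ar,as,au] rk=8  ker:bd,bj,bo,br,bs,bu,dg,dj,do,dr,ds,du,gj,go,gr,gs,gu,jo,jr,js,ju,or,os,ou,rs,ru,su
∂2: piv[abj,abo,abs,adj,adr,ads,ago,ags,ajr,ajs,aos,aou,ars,bdj,bdo,bdr,bdu,bjo,bju,bou,bru,bsu,dgr,gju,gor,gou,gru] rk=27  ker:bds,bjr,bjs,brs,djo,djr,djs,dju,dos,drs,dru,dsu,gos,jou,jrs,oru,rsu
∂3: piv[abjs,adjr,adjs,adrs,ajrs,bdjo,bdju,bdrs,bdru,bdsu,bjou,brsu,goru] rk=13  ker:djrs,drsu
∂2c = 0
c vs im∂3: residual ≠ 0 ⇒ not boundary

cycle:yes boundary:no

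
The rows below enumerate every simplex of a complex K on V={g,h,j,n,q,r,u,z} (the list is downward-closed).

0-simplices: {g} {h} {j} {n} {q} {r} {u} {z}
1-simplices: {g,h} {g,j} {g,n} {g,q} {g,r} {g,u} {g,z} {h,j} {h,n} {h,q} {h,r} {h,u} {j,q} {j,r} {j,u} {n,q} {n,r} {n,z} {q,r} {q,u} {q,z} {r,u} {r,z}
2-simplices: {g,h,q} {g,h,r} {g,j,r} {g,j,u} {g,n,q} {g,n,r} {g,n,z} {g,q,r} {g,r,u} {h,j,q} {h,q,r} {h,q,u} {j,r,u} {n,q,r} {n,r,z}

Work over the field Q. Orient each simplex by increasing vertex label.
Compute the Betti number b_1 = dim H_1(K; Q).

n_0=8 n_1=23 n_2=15  [Q]
∂1: piv[gh,gj,gn,gq,gr,gu,gz] rk=7  ker:hj,hn,hq,hr,hu,jq,jr,ju,nq,nr,nz,qr,qu,qz,ru,rz
∂2: piv[ghq,ghr,gjr,gju,gnq,gnr,gnz,gqr,gru,hjq,hqu,nrz] rk=12  ker:hqr,jru,nqr
b_1=(23−7)−12=4

b_1=4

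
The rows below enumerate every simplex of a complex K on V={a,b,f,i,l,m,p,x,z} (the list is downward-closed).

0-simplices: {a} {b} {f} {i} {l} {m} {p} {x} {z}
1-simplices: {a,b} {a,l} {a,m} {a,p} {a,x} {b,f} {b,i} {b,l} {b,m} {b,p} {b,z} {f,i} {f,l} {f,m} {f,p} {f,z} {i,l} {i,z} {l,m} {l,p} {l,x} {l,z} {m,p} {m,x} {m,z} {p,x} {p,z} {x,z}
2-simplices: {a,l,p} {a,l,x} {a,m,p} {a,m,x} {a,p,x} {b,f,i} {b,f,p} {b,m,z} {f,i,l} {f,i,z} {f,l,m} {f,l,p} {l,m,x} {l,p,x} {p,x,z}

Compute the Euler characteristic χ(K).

χ(K)=-4

n_0=9 n_1=28 n_2=15
χ=+9−28+15=-4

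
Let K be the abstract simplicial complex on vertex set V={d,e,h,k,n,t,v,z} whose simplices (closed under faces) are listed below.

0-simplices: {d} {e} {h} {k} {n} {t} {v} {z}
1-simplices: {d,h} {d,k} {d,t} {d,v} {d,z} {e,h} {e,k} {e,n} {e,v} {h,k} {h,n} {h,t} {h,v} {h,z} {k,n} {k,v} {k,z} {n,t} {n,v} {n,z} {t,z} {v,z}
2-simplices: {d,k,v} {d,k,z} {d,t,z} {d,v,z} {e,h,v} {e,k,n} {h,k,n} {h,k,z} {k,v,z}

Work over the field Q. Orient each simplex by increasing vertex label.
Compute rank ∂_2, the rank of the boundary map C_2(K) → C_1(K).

n_0=8 n_1=22 n_2=9  [Q]
∂1: piv[dh,dk,dt,dv,dz,eh,en] rk=7  ker:ek,ev,hk,hn,ht,hv,hz,kn,kv,kz,nt,nv,nz,tz,vz
∂2: piv[dkv,dkz,dtz,dvz,ehv,ekn,hkn,hkz] rk=8  ker:kvz
rk∂_2=8

rank∂_2=8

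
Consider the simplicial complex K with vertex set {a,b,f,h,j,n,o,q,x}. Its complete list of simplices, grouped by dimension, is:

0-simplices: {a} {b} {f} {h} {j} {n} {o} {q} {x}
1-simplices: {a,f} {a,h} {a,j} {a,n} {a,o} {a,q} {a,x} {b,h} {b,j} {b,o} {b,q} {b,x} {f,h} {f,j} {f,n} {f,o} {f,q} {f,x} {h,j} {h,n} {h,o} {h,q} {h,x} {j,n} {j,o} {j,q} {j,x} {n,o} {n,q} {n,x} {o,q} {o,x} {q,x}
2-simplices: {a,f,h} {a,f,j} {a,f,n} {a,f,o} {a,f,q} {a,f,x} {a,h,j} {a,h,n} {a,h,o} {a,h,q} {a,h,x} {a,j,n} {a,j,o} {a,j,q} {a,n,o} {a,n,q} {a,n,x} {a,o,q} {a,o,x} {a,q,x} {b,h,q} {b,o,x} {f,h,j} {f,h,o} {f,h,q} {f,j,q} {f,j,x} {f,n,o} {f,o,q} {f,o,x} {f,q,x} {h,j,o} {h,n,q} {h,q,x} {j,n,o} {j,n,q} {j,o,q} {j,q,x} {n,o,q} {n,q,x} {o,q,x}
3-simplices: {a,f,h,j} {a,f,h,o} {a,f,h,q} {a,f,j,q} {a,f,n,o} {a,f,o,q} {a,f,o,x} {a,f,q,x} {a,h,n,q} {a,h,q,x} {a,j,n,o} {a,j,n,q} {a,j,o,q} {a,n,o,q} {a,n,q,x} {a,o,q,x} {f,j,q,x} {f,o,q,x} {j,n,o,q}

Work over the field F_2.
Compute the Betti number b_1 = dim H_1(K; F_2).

b_1=2

n_0=9 n_1=33 n_2=41 n_3=19  [Z2]
∂1: piv[af,ah,aj,an,ao,aq,ax,bh] rk=8  ker:bj,bo,bq,bx,fh,fj,fn,fo,fq,fx,hj,hn,ho,hq,hx,jn,jo,jq,jx,no,nq,nx,oq,ox,qx
∂2: piv[afh,afj,afn,afo,afq,afx,ahj,ahn,aho,ahq,ahx,ajn,ajo,ajq,ano,anq,anx,aoq,aox,aqx,bhq,box,fjx] rk=23  ker:fhj,fho,fhq,fjq,fno,foq,fox,fqx,hjo,hnq,hqx,jno,jnq,joq,jqx,noq,nqx,oqx
∂3: piv[afhj,afho,afhq,afjq,afno,afoq,afox,afqx,ahnq,ahqx,ajno,ajnq,ajoq,anoq,anqx,aoqx,fjqx] rk=17  ker:foqx,jnoq
b_1=(33−8)−23=2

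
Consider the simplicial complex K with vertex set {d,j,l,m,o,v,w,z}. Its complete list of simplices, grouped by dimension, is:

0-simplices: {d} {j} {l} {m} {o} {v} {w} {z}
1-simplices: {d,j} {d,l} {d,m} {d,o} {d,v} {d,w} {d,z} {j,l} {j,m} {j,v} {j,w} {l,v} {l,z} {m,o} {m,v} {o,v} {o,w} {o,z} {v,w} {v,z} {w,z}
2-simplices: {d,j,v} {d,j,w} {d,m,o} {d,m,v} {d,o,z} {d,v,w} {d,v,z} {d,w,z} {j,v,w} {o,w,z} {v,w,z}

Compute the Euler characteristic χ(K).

χ(K)=-2

n_0=8 n_1=21 n_2=11
χ=+8−21+11=-2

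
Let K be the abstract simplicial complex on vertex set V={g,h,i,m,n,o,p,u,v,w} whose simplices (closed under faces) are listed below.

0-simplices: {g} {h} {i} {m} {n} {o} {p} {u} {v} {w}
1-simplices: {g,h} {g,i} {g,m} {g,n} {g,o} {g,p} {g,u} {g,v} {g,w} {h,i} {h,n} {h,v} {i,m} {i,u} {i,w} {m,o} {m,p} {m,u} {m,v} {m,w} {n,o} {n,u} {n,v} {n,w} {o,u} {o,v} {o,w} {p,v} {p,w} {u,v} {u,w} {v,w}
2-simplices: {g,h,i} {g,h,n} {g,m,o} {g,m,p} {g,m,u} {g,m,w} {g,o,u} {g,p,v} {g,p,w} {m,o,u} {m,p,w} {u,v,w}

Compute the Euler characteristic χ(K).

χ(K)=-10

n_0=10 n_1=32 n_2=12
χ=+10−32+12=-10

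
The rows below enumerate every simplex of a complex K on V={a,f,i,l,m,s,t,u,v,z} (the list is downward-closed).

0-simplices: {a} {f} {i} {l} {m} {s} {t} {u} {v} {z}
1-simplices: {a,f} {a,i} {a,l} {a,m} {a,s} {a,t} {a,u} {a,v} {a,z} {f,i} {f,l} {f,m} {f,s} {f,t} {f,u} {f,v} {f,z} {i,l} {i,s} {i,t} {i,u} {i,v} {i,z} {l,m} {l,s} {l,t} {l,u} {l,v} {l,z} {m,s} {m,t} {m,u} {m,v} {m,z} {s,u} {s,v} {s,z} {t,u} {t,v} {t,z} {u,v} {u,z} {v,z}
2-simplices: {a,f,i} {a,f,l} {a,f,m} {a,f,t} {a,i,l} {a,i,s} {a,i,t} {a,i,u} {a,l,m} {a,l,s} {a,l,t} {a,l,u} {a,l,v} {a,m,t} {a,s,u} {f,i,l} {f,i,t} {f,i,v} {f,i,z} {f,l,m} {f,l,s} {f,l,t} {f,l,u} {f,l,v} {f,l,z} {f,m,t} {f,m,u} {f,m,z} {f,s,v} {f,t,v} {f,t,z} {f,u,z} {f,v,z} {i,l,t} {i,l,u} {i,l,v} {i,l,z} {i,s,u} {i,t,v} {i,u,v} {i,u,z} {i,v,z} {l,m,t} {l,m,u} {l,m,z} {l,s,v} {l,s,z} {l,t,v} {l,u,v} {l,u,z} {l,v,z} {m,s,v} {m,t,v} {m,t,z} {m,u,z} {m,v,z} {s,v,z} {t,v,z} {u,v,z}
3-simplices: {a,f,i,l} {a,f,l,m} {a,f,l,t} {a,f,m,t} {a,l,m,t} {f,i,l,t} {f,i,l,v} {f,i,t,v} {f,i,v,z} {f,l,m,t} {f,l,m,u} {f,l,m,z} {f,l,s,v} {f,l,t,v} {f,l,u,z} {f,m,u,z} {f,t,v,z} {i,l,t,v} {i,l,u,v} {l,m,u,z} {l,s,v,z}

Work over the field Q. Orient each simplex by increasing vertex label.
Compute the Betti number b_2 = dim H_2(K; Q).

n_0=10 n_1=43 n_2=59 n_3=21  [Q]
∂1: piv[af,ai,al,am,as,at,au,av,az] rk=9  ker:fi,fl,fm,fs,ft,fu,fv,fz,il,is,it,iu,iv,iz,lm,ls,lt,lu,lv,lz,ms,mt,mu,mv,mz,su,sv,sz,tu,tv,tz,uv,uz,vz
∂2: piv[afi,afl,afm,aft,ail,ais,ait,aiu,alm,als,alt,alu,alv,amt,asu,fiv,fiz,fls,flu,flv,flz,fmu,fmz,fsv,ftv,ftz,fuz,fvz,iuv,lsz,msv,mtv] rk=32  ker:fil,fit,flm,flt,fmt,ilt,ilu,ilv,ilz,isu,itv,iuz,ivz,lmt,lmu,lmz,lsv,ltv,luv,luz,lvz,mtz,muz,mvz,svz,tvz,uvz
∂3: piv[afil,aflm,aflt,afmt,almt,filt,filv,fitv,fivz,flmu,flmz,flsv,fltv,fluz,fmuz,ftvz,iluv,lsvz] rk=18  ker:flmt,iltv,lmuz
b_2=(59−32)−18=9

b_2=9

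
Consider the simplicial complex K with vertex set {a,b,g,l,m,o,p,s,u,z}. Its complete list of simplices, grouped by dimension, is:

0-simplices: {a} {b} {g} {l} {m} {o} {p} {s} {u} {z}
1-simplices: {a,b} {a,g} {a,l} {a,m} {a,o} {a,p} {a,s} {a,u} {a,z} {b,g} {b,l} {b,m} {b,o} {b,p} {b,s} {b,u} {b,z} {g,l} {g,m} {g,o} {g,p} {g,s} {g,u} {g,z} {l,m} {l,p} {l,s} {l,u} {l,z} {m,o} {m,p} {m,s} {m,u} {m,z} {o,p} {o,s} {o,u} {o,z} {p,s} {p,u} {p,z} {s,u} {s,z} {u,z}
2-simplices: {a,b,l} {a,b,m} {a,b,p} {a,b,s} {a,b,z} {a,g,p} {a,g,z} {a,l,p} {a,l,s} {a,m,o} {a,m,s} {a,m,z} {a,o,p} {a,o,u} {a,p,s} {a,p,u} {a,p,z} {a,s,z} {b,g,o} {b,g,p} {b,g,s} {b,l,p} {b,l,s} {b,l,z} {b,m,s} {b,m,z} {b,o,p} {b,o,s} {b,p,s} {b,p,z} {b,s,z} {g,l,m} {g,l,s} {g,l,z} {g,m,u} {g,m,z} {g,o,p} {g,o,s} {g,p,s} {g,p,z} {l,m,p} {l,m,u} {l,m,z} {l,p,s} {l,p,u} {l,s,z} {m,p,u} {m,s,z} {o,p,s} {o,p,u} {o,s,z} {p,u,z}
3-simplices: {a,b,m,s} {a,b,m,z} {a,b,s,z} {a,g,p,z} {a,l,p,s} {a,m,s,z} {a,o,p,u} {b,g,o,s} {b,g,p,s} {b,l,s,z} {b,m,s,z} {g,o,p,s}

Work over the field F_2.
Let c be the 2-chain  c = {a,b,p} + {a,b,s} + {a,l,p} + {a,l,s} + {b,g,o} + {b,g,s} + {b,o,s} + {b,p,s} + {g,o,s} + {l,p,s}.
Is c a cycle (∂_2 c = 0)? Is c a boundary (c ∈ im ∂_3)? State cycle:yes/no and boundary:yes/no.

cycle:yes boundary:no

n_0=10 n_1=44 n_2=52 n_3=12  [Z2]
∂1: piv[ab,ag,al,am,ao,ap,as,au,az] rk=9  ker:bg,bl,bm,bo,bp,bs,bu,bz,gl,gm,go,gp,gs,gu,gz,lm,lp,ls,lu,lz,mo,mp,ms,mu,mz,op,os,ou,oz,ps,pu,pz,su,sz,uz
∂2: piv[abl,abm,abp,abs,abz,agp,agz,alp,als,amo,ams,amz,aop,aou,aps,apu,apz,asz,bgo,bgp,bgs,blz,bop,bos,glm,gls,gmu,gmz,lmp,lmu,lpu,osz,puz] rk=33  ker:blp,bls,bms,bmz,bps,bpz,bsz,glz,gop,gos,gps,gpz,lmz,lps,lsz,mpu,msz,ops,opu
∂3: piv[abms,abmz,absz,agpz,alps,amsz,aopu,bgos,bgps,blsz,gops] rk=11  ker:bmsz
∂2c = 0
c vs im∂3: residual ≠ 0 ⇒ not boundary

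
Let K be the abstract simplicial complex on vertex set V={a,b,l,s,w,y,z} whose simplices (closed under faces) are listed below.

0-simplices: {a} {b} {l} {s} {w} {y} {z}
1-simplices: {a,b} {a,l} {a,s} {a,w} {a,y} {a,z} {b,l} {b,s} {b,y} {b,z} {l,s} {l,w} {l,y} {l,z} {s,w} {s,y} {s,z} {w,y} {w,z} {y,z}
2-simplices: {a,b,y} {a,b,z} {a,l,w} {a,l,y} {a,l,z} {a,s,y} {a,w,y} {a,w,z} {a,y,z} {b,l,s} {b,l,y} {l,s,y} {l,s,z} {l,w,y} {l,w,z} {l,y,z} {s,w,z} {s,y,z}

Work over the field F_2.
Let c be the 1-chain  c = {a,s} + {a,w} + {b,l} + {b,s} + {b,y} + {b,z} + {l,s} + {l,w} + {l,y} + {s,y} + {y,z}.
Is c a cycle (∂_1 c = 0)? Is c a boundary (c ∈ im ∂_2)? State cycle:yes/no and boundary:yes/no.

n_0=7 n_1=20 n_2=18  [Z2]
∂1: piv[ab,al,as,aw,ay,az] rk=6  ker:bl,bs,by,bz,ls,lw,ly,lz,sw,sy,sz,wy,wz,yz
∂2: piv[aby,abz,alw,aly,alz,asy,awy,awz,ayz,bls,bly,lsy,lsz,swz] rk=14  ker:lwy,lwz,lyz,syz
∂1c = 0
c vs im∂2: reduces to 0 ⇒ boundary

cycle:yes boundary:yes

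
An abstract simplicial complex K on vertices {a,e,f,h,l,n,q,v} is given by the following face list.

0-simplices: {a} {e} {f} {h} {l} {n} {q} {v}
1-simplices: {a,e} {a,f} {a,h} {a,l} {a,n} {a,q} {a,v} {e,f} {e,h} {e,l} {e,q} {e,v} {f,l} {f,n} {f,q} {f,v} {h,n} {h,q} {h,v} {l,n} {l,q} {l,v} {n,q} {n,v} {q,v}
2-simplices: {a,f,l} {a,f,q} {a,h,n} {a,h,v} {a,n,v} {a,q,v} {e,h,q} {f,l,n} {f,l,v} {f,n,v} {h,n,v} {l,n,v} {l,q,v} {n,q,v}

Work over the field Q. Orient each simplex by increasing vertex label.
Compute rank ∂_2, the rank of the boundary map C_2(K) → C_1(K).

n_0=8 n_1=25 n_2=14  [Q]
∂1: piv[ae,af,ah,al,an,aq,av] rk=7  ker:ef,eh,el,eq,ev,fl,fn,fq,fv,hn,hq,hv,ln,lq,lv,nq,nv,qv
∂2: piv[afl,afq,ahn,ahv,anv,aqv,ehq,fln,flv,fnv,lqv,nqv] rk=12  ker:hnv,lnv
rk∂_2=12

rank∂_2=12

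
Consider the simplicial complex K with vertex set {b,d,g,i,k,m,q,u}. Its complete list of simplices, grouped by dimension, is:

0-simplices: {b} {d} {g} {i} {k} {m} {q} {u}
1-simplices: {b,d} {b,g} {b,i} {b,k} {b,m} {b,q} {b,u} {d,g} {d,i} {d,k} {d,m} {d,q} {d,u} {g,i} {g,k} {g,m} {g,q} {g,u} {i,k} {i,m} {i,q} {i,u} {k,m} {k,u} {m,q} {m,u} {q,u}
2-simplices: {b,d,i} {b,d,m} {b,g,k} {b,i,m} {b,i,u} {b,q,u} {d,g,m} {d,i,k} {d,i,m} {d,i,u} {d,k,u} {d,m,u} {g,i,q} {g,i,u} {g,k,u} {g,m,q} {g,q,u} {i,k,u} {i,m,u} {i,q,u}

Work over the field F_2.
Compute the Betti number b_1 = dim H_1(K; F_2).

n_0=8 n_1=27 n_2=20  [Z2]
∂1: piv[bd,bg,bi,bk,bm,bq,bu] rk=7  ker:dg,di,dk,dm,dq,du,gi,gk,gm,gq,gu,ik,im,iq,iu,km,ku,mq,mu,qu
∂2: piv[bdi,bdm,bgk,bim,biu,bqu,dgm,dik,diu,dku,dmu,giq,giu,gku,gmq,gqu] rk=16  ker:dim,iku,imu,iqu
b_1=(27−7)−16=4

b_1=4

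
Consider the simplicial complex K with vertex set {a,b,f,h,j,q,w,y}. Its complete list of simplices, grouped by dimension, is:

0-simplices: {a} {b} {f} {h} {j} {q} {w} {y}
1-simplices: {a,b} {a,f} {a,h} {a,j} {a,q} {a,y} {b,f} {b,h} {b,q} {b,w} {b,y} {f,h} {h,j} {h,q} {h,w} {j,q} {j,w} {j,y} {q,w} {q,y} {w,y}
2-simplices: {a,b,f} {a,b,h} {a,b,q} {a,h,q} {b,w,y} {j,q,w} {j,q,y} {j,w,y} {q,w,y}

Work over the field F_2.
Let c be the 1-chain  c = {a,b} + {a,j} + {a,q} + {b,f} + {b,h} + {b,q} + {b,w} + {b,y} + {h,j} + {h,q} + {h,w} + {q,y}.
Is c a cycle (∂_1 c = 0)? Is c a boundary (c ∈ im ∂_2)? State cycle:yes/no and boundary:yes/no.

cycle:no boundary:no

n_0=8 n_1=21 n_2=9  [Z2]
∂1: piv[ab,af,ah,aj,aq,ay,bw] rk=7  ker:bf,bh,bq,by,fh,hj,hq,hw,jq,jw,jy,qw,qy,wy
∂2: piv[abf,abh,abq,ahq,bwy,jqw,jqy,jwy] rk=8  ker:qwy
∂1c = {a} + {f}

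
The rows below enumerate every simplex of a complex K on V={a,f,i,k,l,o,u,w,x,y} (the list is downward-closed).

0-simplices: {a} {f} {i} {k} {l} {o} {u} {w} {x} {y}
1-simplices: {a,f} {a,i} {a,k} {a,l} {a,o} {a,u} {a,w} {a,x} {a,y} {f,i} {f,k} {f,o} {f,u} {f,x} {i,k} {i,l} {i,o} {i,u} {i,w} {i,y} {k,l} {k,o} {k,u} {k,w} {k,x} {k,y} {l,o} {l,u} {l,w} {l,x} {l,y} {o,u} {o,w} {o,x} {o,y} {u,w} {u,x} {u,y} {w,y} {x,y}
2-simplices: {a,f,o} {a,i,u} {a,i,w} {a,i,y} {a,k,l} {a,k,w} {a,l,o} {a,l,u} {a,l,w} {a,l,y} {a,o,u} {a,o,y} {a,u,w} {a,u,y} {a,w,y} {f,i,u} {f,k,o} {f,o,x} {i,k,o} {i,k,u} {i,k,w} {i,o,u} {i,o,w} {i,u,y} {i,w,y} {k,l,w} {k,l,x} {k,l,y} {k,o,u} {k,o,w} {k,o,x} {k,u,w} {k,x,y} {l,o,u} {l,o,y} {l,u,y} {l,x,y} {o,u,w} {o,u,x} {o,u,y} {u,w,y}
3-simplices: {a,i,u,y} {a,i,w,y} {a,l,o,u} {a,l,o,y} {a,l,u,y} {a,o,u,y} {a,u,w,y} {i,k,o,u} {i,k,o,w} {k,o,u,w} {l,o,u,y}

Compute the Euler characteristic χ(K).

n_0=10 n_1=40 n_2=41 n_3=11
χ=+10−40+41−11=0

χ(K)=0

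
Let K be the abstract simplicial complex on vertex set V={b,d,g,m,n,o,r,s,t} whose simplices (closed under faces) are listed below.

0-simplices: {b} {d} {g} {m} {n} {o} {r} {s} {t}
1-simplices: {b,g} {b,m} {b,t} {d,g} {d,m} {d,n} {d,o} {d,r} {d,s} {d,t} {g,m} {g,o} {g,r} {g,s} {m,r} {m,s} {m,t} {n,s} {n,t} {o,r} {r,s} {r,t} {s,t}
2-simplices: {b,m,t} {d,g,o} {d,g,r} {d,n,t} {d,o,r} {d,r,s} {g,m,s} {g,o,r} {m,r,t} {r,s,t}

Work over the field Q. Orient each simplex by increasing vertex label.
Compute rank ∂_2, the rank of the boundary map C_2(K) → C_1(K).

rank∂_2=9

n_0=9 n_1=23 n_2=10  [Q]
∂1: piv[bg,bm,bt,dg,dn,do,dr,ds] rk=8  ker:dm,dt,gm,go,gr,gs,mr,ms,mt,ns,nt,or,rs,rt,st
∂2: piv[bmt,dgo,dgr,dnt,dor,drs,gms,mrt,rst] rk=9  ker:gor
rk∂_2=9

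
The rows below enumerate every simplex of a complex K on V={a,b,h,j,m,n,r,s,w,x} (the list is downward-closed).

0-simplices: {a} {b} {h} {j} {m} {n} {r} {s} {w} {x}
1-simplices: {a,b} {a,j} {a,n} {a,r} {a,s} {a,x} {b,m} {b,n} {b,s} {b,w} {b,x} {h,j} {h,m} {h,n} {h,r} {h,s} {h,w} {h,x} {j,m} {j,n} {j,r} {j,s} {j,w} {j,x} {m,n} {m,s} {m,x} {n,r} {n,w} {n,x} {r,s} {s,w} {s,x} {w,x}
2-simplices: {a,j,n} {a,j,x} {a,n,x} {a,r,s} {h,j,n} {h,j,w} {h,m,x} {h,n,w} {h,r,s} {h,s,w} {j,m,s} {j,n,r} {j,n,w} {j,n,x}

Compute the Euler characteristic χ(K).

χ(K)=-10

n_0=10 n_1=34 n_2=14
χ=+10−34+14=-10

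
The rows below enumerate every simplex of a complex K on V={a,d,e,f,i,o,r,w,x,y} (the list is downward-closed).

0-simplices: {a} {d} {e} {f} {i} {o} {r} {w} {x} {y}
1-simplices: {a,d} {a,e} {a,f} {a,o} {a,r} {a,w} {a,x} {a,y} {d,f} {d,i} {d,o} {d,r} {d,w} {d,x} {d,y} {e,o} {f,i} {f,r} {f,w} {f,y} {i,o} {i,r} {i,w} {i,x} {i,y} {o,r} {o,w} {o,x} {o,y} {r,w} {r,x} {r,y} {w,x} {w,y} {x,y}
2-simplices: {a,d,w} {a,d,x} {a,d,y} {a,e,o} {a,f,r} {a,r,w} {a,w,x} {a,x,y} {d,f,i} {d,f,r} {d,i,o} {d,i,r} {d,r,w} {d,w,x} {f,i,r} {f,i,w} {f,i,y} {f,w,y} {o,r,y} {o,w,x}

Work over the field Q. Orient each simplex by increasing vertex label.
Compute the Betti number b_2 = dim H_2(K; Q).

n_0=10 n_1=35 n_2=20  [Q]
∂1: piv[ad,ae,af,ao,ar,aw,ax,ay,di] rk=9  ker:df,do,dr,dw,dx,dy,eo,fi,fr,fw,fy,io,ir,iw,ix,iy,or,ow,ox,oy,rw,rx,ry,wx,wy,xy
∂2: piv[adw,adx,ady,aeo,afr,arw,awx,axy,dfi,dfr,dio,dir,drw,fiw,fiy,fwy,ory,owx] rk=18  ker:dwx,fir
b_2=(20−18)−0=2

b_2=2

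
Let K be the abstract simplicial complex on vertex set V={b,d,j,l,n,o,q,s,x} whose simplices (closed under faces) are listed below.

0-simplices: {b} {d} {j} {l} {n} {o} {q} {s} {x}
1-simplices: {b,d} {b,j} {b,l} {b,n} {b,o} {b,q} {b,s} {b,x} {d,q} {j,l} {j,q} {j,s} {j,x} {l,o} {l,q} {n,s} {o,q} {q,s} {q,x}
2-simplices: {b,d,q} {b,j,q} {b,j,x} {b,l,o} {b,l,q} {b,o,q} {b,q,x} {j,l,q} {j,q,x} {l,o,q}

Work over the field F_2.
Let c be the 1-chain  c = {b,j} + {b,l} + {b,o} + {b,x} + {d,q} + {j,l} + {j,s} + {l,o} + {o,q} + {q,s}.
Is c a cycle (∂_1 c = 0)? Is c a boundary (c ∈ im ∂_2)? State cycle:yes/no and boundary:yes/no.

cycle:no boundary:no

n_0=9 n_1=19 n_2=10  [Z2]
∂1: piv[bd,bj,bl,bn,bo,bq,bs,bx] rk=8  ker:dq,jl,jq,js,jx,lo,lq,ns,oq,qs,qx
∂2: piv[bdq,bjq,bjx,blo,blq,boq,bqx,jlq] rk=8  ker:jqx,loq
∂1c = {d} + {j} + {l} + {o} + {q} + {x}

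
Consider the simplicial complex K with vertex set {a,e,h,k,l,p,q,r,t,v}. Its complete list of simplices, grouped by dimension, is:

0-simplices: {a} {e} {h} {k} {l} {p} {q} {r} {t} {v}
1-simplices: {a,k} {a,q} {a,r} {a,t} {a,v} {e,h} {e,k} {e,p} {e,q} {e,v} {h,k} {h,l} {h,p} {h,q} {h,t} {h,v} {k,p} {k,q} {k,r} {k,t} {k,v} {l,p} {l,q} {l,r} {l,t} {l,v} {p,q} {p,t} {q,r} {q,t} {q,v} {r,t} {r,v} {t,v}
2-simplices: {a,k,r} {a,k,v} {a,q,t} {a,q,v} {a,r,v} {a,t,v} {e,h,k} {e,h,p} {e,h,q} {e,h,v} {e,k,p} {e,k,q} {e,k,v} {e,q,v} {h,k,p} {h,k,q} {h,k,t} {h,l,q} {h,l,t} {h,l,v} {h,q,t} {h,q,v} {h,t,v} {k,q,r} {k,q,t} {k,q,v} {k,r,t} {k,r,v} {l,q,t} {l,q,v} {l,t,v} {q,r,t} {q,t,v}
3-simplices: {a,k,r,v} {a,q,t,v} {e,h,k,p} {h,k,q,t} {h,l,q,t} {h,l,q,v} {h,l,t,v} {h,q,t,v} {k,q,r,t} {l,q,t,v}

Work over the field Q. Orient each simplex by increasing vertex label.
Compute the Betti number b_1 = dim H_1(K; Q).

n_0=10 n_1=34 n_2=33 n_3=10  [Q]
∂1: piv[ak,aq,ar,at,av,eh,ek,ep,hl] rk=9  ker:eq,ev,hk,hp,hq,ht,hv,kp,kq,kr,kt,kv,lp,lq,lr,lt,lv,pq,pt,qr,qt,qv,rt,rv,tv
∂2: piv[akr,akv,aqt,aqv,arv,atv,ehk,ehp,ehq,ehv,ekp,ekq,ekv,eqv,hkt,hlq,hlt,hlv,hqt,kqr,krt] rk=21  ker:hkp,hkq,hqv,htv,kqt,kqv,krv,lqt,lqv,ltv,qrt,qtv
∂3: piv[akrv,aqtv,ehkp,hkqt,hlqt,hlqv,hltv,hqtv,kqrt] rk=9  ker:lqtv
b_1=(34−9)−21=4

b_1=4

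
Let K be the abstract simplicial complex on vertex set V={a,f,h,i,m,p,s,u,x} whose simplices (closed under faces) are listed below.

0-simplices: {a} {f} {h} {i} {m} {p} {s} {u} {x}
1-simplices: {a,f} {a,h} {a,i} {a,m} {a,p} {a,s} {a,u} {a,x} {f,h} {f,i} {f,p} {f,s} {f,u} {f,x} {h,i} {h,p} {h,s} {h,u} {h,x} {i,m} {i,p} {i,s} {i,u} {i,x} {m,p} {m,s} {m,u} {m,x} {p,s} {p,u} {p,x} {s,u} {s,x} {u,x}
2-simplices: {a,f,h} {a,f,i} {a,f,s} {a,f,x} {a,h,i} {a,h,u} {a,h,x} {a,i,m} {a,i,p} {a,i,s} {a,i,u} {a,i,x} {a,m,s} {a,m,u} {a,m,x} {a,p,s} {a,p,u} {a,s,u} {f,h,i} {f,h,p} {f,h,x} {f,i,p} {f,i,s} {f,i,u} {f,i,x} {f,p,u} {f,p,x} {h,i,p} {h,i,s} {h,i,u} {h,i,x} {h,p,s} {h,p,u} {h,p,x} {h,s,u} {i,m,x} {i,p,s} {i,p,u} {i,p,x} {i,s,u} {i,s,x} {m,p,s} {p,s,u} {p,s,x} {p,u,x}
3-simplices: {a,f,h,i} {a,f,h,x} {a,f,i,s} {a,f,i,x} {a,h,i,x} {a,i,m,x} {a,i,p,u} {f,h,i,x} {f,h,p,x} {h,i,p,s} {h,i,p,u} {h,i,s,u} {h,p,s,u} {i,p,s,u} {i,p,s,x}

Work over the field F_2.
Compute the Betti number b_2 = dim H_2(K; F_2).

n_0=9 n_1=34 n_2=45 n_3=15  [Z2]
∂1: piv[af,ah,ai,am,ap,as,au,ax] rk=8  ker:fh,fi,fp,fs,fu,fx,hi,hp,hs,hu,hx,im,ip,is,iu,ix,mp,ms,mu,mx,ps,pu,px,su,sx,ux
∂2: piv[afh,afi,afs,afx,ahi,ahu,ahx,aim,aip,ais,aiu,aix,ams,amu,amx,aps,apu,asu,fhp,fip,fiu,fpx,his,isx,mps,pux] rk=26  ker:fhi,fhx,fis,fix,fpu,hip,hiu,hix,hps,hpu,hpx,hsu,imx,ips,ipu,ipx,isu,psu,psx
∂3: piv[afhi,afhx,afis,afix,ahix,aimx,aipu,fhpx,hips,hipu,hisu,hpsu,ipsx] rk=13  ker:fhix,ipsu
b_2=(45−26)−13=6

b_2=6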